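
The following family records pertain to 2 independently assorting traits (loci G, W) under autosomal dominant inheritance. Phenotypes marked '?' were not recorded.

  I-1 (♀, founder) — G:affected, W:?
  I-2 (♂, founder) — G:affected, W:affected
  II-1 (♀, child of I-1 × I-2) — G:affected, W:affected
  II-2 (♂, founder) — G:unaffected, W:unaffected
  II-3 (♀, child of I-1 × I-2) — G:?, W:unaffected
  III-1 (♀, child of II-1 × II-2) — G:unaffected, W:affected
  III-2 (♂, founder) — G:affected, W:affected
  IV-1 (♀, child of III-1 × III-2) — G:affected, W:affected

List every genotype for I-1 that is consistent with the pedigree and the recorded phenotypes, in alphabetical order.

I-1 ∈ {GG Ww, GG ww, Gg Ww, Gg ww}

G/I-1 aff ·: Gg|GG
G/I-2 aff ·: Gg|GG
G/II-1 aff I-1×I-2: Gg
G/II-2 un ·: gg
G/II-3 ? I-1×I-2: gg|Gg|GG
G/III-1 un II-1×II-2: gg
G/III-2 aff ·: Gg|GG
G/IV-1 aff III-1×III-2: Gg
⇒ G over [I-1,I-2,II-1,II-2,II-3,III-1,III-2,IV-1]: 14 consistent
W/I-1 ? ·: ww|Ww
W/I-2 aff ·: Ww
W/II-1 aff I-1×I-2: Ww|WW
W/II-2 un ·: ww
W/II-3 un I-1×I-2: ww
W/III-1 aff II-1×II-2: Ww
W/III-2 aff ·: Ww|WW
W/IV-1 aff III-1×III-2: Ww|WW
⇒ W over [I-1,I-2,II-1,II-2,II-3,III-1,III-2,IV-1]: 12 consistent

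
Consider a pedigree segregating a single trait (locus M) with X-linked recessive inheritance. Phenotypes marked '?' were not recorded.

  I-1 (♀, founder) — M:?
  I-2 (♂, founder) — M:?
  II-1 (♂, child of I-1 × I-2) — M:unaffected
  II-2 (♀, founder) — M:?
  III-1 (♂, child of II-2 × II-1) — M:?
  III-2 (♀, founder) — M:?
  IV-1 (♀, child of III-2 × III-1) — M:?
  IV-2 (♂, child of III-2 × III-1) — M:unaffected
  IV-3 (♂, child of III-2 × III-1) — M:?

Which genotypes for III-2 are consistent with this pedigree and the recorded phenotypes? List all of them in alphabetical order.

III-2 ∈ {X^MX^M, X^MX^m}

M/I-1 ? ·: X^MX^M|X^MX^m
M/I-2 ? ·: X^MY|X^mY
M/II-1 un I-1×I-2: X^MY
M/II-2 ? ·: X^MX^M|X^MX^m|X^mX^m
M/III-1 ? II-2×II-1: X^MY|X^mY
M/III-2 ? ·: X^MX^M|X^MX^m
M/IV-1 ? III-2×III-1: X^MX^M|X^MX^m|X^mX^m
M/IV-2 un III-2×III-1: X^MY
M/IV-3 ? III-2×III-1: X^MY|X^mY
⇒ M over [I-1,I-2,II-1,II-2,III-1,III-2,IV-1,IV-2,IV-3]: 80 consistent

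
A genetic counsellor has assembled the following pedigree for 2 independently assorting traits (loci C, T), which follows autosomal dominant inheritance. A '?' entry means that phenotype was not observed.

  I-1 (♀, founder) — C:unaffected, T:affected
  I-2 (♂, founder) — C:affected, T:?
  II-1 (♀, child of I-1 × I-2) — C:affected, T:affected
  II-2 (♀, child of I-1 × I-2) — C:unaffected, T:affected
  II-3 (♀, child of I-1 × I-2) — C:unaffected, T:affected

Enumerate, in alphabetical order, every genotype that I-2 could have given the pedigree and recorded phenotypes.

I-2 ∈ {Cc TT, Cc Tt, Cc tt}

C/I-1 un ·: cc
C/I-2 aff ·: Cc
C/II-1 aff I-1×I-2: Cc
C/II-2 un I-1×I-2: cc
C/II-3 un I-1×I-2: cc
⇒ C over [I-1,I-2,II-1,II-2,II-3]: 1 consistent
T/I-1 aff ·: Tt|TT
T/I-2 ? ·: tt|Tt|TT
T/II-1 aff I-1×I-2: Tt|TT
T/II-2 aff I-1×I-2: Tt|TT
T/II-3 aff I-1×I-2: Tt|TT
⇒ T over [I-1,I-2,II-1,II-2,II-3]: 27 consistent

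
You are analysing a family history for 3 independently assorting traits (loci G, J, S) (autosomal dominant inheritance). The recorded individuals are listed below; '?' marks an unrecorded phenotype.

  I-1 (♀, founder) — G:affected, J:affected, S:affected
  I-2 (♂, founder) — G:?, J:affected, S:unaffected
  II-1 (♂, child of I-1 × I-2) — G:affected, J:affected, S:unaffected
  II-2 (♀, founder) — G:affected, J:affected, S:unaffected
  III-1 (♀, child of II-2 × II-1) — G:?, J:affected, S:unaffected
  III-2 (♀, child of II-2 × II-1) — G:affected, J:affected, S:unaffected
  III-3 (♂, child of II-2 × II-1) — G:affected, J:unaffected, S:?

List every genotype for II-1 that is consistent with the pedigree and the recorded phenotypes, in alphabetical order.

II-1 ∈ {GG Jj ss, Gg Jj ss}

G/I-1 aff ·: Gg|GG
G/I-2 ? ·: gg|Gg|GG
G/II-1 aff I-1×I-2: Gg|GG
G/II-2 aff ·: Gg|GG
G/III-1 ? II-2×II-1: gg|Gg|GG
G/III-2 aff II-2×II-1: Gg|GG
G/III-3 aff II-2×II-1: Gg|GG
⇒ G over [I-1,I-2,II-1,II-2,III-1,III-2,III-3]: 136 consistent
J/I-1 aff ·: Jj|JJ
J/I-2 aff ·: Jj|JJ
J/II-1 aff I-1×I-2: Jj
J/II-2 aff ·: Jj
J/III-1 aff II-2×II-1: Jj|JJ
J/III-2 aff II-2×II-1: Jj|JJ
J/III-3 un II-2×II-1: jj
⇒ J over [I-1,I-2,II-1,II-2,III-1,III-2,III-3]: 12 consistent
S/I-1 aff ·: Ss
S/I-2 un ·: ss
S/II-1 un I-1×I-2: ss
S/II-2 un ·: ss
S/III-1 un II-2×II-1: ss
S/III-2 un II-2×II-1: ss
S/III-3 ? II-2×II-1: ss
⇒ S over [I-1,I-2,II-1,II-2,III-1,III-2,III-3]: 1 consistent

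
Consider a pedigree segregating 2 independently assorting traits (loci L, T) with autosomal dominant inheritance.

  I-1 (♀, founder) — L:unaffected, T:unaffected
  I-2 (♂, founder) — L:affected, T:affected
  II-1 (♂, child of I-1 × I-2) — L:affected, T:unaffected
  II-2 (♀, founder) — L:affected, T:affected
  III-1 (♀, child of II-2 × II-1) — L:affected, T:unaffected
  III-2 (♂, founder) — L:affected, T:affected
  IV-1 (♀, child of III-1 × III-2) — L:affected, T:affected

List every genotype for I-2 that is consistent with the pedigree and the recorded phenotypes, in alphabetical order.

I-2 ∈ {LL Tt, Ll Tt}

L/I-1 un ·: ll
L/I-2 aff ·: Ll|LL
L/II-1 aff I-1×I-2: Ll
L/II-2 aff ·: Ll|LL
L/III-1 aff II-2×II-1: Ll|LL
L/III-2 aff ·: Ll|LL
L/IV-1 aff III-1×III-2: Ll|LL
⇒ L over [I-1,I-2,II-1,II-2,III-1,III-2,IV-1]: 28 consistent
T/I-1 un ·: tt
T/I-2 aff ·: Tt
T/II-1 un I-1×I-2: tt
T/II-2 aff ·: Tt
T/III-1 un II-2×II-1: tt
T/III-2 aff ·: Tt|TT
T/IV-1 aff III-1×III-2: Tt
⇒ T over [I-1,I-2,II-1,II-2,III-1,III-2,IV-1]: 2 consistent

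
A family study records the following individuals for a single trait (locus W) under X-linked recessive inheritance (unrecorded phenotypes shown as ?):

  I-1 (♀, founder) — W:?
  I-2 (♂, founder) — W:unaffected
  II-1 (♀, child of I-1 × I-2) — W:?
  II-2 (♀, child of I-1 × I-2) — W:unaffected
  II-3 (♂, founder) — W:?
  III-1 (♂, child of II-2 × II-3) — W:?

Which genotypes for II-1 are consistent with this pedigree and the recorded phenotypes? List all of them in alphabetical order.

W/I-1 ? ·: X^WX^W|X^WX^w|X^wX^w
W/I-2 un ·: X^WY
W/II-1 ? I-1×I-2: X^WX^W|X^WX^w
W/II-2 un I-1×I-2: X^WX^W|X^WX^w
W/II-3 ? ·: X^WY|X^wY
W/III-1 ? II-2×II-3: X^WY|X^wY
⇒ W over [I-1,I-2,II-1,II-2,II-3,III-1]: 18 consistent

II-1 ∈ {X^WX^W, X^WX^w}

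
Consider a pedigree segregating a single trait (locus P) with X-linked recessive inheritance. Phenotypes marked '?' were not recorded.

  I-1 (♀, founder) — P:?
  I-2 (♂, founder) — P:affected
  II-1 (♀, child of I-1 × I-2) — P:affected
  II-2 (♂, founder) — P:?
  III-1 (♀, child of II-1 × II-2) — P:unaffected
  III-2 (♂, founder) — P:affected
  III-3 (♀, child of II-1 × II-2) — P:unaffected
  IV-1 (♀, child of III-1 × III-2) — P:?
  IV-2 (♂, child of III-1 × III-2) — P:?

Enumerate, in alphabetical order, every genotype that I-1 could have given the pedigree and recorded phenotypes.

I-1 ∈ {X^PX^p, X^pX^p}

P/I-1 ? ·: X^PX^p|X^pX^p
P/I-2 aff ·: X^pY
P/II-1 aff I-1×I-2: X^pX^p
P/II-2 ? ·: X^PY
P/III-1 un II-1×II-2: X^PX^p
P/III-2 aff ·: X^pY
P/III-3 un II-1×II-2: X^PX^p
P/IV-1 ? III-1×III-2: X^PX^p|X^pX^p
P/IV-2 ? III-1×III-2: X^PY|X^pY
⇒ P over [I-1,I-2,II-1,II-2,III-1,III-2,III-3,IV-1,IV-2]: 8 consistent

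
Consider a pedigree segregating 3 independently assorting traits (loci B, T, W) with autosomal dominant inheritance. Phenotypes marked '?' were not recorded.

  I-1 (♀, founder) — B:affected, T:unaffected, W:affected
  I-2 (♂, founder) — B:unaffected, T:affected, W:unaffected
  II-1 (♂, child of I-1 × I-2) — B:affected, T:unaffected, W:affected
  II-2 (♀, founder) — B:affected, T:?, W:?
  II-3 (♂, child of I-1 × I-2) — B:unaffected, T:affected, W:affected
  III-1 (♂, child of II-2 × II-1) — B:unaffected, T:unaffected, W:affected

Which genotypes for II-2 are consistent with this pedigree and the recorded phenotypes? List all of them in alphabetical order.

II-2 ∈ {Bb Tt WW, Bb Tt Ww, Bb Tt ww, Bb tt WW, Bb tt Ww, Bb tt ww}

B/I-1 aff ·: Bb
B/I-2 un ·: bb
B/II-1 aff I-1×I-2: Bb
B/II-2 aff ·: Bb
B/II-3 un I-1×I-2: bb
B/III-1 un II-2×II-1: bb
⇒ B over [I-1,I-2,II-1,II-2,II-3,III-1]: 1 consistent
T/I-1 un ·: tt
T/I-2 aff ·: Tt
T/II-1 un I-1×I-2: tt
T/II-2 ? ·: tt|Tt
T/II-3 aff I-1×I-2: Tt
T/III-1 un II-2×II-1: tt
⇒ T over [I-1,I-2,II-1,II-2,II-3,III-1]: 2 consistent
W/I-1 aff ·: Ww|WW
W/I-2 un ·: ww
W/II-1 aff I-1×I-2: Ww
W/II-2 ? ·: ww|Ww|WW
W/II-3 aff I-1×I-2: Ww
W/III-1 aff II-2×II-1: Ww|WW
⇒ W over [I-1,I-2,II-1,II-2,II-3,III-1]: 10 consistent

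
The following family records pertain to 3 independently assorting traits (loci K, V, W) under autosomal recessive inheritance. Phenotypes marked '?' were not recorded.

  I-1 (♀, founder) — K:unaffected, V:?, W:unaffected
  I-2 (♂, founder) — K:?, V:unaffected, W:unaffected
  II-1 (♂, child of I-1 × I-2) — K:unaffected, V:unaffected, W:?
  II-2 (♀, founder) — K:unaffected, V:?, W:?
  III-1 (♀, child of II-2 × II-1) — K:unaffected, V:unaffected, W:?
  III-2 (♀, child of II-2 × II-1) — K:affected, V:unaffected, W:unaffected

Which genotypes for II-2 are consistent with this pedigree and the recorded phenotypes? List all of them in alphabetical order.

II-2 ∈ {Kk VV WW, Kk VV Ww, Kk VV ww, Kk Vv WW, Kk Vv Ww, Kk Vv ww, Kk vv WW, Kk vv Ww, Kk vv ww}

K/I-1 un ·: KK|Kk
K/I-2 ? ·: KK|Kk|kk
K/II-1 un I-1×I-2: Kk
K/II-2 un ·: Kk
K/III-1 un II-2×II-1: KK|Kk
K/III-2 aff II-2×II-1: kk
⇒ K over [I-1,I-2,II-1,II-2,III-1,III-2]: 10 consistent
V/I-1 ? ·: VV|Vv|vv
V/I-2 un ·: VV|Vv
V/II-1 un I-1×I-2: VV|Vv
V/II-2 ? ·: VV|Vv|vv
V/III-1 un II-2×II-1: VV|Vv
V/III-2 un II-2×II-1: VV|Vv
⇒ V over [I-1,I-2,II-1,II-2,III-1,III-2]: 69 consistent
W/I-1 un ·: WW|Ww
W/I-2 un ·: WW|Ww
W/II-1 ? I-1×I-2: WW|Ww|ww
W/II-2 ? ·: WW|Ww|ww
W/III-1 ? II-2×II-1: WW|Ww|ww
W/III-2 un II-2×II-1: WW|Ww
⇒ W over [I-1,I-2,II-1,II-2,III-1,III-2]: 63 consistent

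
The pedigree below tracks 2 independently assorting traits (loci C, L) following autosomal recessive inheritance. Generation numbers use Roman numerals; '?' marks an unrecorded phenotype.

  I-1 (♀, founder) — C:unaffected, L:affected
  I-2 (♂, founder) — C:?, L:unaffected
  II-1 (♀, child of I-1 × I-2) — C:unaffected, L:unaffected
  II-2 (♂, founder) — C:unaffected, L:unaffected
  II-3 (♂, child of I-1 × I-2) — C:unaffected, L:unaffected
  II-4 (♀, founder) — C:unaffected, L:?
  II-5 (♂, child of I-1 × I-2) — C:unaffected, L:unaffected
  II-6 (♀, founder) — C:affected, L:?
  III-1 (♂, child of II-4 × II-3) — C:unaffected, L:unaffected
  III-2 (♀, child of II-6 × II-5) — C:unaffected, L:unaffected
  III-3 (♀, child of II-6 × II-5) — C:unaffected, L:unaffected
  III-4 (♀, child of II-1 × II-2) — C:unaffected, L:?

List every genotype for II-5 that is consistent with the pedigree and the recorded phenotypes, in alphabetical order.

C/I-1 un ·: CC|Cc
C/I-2 ? ·: CC|Cc|cc
C/II-1 un I-1×I-2: CC|Cc
C/II-2 un ·: CC|Cc
C/II-3 un I-1×I-2: CC|Cc
C/II-4 un ·: CC|Cc
C/II-5 un I-1×I-2: CC|Cc
C/II-6 aff ·: cc
C/III-1 un II-4×II-3: CC|Cc
C/III-2 un II-6×II-5: Cc
C/III-3 un II-6×II-5: Cc
C/III-4 un II-1×II-2: CC|Cc
⇒ C over [I-1,I-2,II-1,II-2,II-3,II-4,II-5,II-6,III-1,III-2,III-3,III-4]: 335 consistent
L/I-1 aff ·: ll
L/I-2 un ·: LL|Ll
L/II-1 un I-1×I-2: Ll
L/II-2 un ·: LL|Ll
L/II-3 un I-1×I-2: Ll
L/II-4 ? ·: LL|Ll|ll
L/II-5 un I-1×I-2: Ll
L/II-6 ? ·: LL|Ll|ll
L/III-1 un II-4×II-3: LL|Ll
L/III-2 un II-6×II-5: LL|Ll
L/III-3 un II-6×II-5: LL|Ll
L/III-4 ? II-1×II-2: LL|Ll|ll
⇒ L over [I-1,I-2,II-1,II-2,II-3,II-4,II-5,II-6,III-1,III-2,III-3,III-4]: 450 consistent

II-5 ∈ {CC Ll, Cc Ll}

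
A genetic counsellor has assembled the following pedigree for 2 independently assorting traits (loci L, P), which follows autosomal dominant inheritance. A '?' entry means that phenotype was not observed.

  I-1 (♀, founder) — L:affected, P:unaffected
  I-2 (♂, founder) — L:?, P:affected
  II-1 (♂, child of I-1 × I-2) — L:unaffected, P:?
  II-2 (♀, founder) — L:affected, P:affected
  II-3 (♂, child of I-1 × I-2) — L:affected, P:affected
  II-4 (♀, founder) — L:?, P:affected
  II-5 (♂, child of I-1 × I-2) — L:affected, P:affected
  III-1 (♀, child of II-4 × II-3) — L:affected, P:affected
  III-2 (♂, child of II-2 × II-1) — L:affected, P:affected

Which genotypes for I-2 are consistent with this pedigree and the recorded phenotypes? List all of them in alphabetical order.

I-2 ∈ {Ll PP, Ll Pp, ll PP, ll Pp}

L/I-1 aff ·: Ll
L/I-2 ? ·: ll|Ll
L/II-1 un I-1×I-2: ll
L/II-2 aff ·: Ll|LL
L/II-3 aff I-1×I-2: Ll|LL
L/II-4 ? ·: ll|Ll|LL
L/II-5 aff I-1×I-2: Ll|LL
L/III-1 aff II-4×II-3: Ll|LL
L/III-2 aff II-2×II-1: Ll
⇒ L over [I-1,I-2,II-1,II-2,II-3,II-4,II-5,III-1,III-2]: 46 consistent
P/I-1 un ·: pp
P/I-2 aff ·: Pp|PP
P/II-1 ? I-1×I-2: pp|Pp
P/II-2 aff ·: Pp|PP
P/II-3 aff I-1×I-2: Pp
P/II-4 aff ·: Pp|PP
P/II-5 aff I-1×I-2: Pp
P/III-1 aff II-4×II-3: Pp|PP
P/III-2 aff II-2×II-1: Pp|PP
⇒ P over [I-1,I-2,II-1,II-2,II-3,II-4,II-5,III-1,III-2]: 40 consistent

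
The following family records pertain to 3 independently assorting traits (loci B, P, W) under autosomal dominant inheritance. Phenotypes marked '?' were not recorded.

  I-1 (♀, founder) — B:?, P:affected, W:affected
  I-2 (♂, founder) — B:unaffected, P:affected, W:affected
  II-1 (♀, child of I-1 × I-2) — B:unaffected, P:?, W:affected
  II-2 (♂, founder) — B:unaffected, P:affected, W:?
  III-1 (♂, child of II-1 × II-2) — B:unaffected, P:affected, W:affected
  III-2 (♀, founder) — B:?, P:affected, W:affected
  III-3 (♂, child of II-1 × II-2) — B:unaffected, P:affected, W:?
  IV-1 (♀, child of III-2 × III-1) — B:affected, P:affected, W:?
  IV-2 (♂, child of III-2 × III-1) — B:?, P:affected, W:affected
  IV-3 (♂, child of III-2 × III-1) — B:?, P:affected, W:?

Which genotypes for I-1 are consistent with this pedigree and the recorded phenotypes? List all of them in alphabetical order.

I-1 ∈ {Bb PP WW, Bb PP Ww, Bb Pp WW, Bb Pp Ww, bb PP WW, bb PP Ww, bb Pp WW, bb Pp Ww}

B/I-1 ? ·: bb|Bb
B/I-2 un ·: bb
B/II-1 un I-1×I-2: bb
B/II-2 un ·: bb
B/III-1 un II-1×II-2: bb
B/III-2 ? ·: Bb|BB
B/III-3 un II-1×II-2: bb
B/IV-1 aff III-2×III-1: Bb
B/IV-2 ? III-2×III-1: bb|Bb
B/IV-3 ? III-2×III-1: bb|Bb
⇒ B over [I-1,I-2,II-1,II-2,III-1,III-2,III-3,IV-1,IV-2,IV-3]: 10 consistent
P/I-1 aff ·: Pp|PP
P/I-2 aff ·: Pp|PP
P/II-1 ? I-1×I-2: pp|Pp|PP
P/II-2 aff ·: Pp|PP
P/III-1 aff II-1×II-2: Pp|PP
P/III-2 aff ·: Pp|PP
P/III-3 aff II-1×II-2: Pp|PP
P/IV-1 aff III-2×III-1: Pp|PP
P/IV-2 aff III-2×III-1: Pp|PP
P/IV-3 aff III-2×III-1: Pp|PP
⇒ P over [I-1,I-2,II-1,II-2,III-1,III-2,III-3,IV-1,IV-2,IV-3]: 568 consistent
W/I-1 aff ·: Ww|WW
W/I-2 aff ·: Ww|WW
W/II-1 aff I-1×I-2: Ww|WW
W/II-2 ? ·: ww|Ww|WW
W/III-1 aff II-1×II-2: Ww|WW
W/III-2 aff ·: Ww|WW
W/III-3 ? II-1×II-2: ww|Ww|WW
W/IV-1 ? III-2×III-1: ww|Ww|WW
W/IV-2 aff III-2×III-1: Ww|WW
W/IV-3 ? III-2×III-1: ww|Ww|WW
⇒ W over [I-1,I-2,II-1,II-2,III-1,III-2,III-3,IV-1,IV-2,IV-3]: 1101 consistent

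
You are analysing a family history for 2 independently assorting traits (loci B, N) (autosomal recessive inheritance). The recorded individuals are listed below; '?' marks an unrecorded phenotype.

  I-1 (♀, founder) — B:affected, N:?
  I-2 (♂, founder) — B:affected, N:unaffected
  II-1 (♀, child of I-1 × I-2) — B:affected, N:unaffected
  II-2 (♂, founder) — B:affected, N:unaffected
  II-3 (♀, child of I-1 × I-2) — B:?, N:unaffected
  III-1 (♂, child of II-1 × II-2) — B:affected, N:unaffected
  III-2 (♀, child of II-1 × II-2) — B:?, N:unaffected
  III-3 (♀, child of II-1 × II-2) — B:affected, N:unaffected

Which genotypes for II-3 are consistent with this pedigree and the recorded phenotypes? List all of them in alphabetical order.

II-3 ∈ {bb NN, bb Nn}

B/I-1 aff ·: bb
B/I-2 aff ·: bb
B/II-1 aff I-1×I-2: bb
B/II-2 aff ·: bb
B/II-3 ? I-1×I-2: bb
B/III-1 aff II-1×II-2: bb
B/III-2 ? II-1×II-2: bb
B/III-3 aff II-1×II-2: bb
⇒ B over [I-1,I-2,II-1,II-2,II-3,III-1,III-2,III-3]: 1 consistent
N/I-1 ? ·: NN|Nn|nn
N/I-2 un ·: NN|Nn
N/II-1 un I-1×I-2: NN|Nn
N/II-2 un ·: NN|Nn
N/II-3 un I-1×I-2: NN|Nn
N/III-1 un II-1×II-2: NN|Nn
N/III-2 un II-1×II-2: NN|Nn
N/III-3 un II-1×II-2: NN|Nn
⇒ N over [I-1,I-2,II-1,II-2,II-3,III-1,III-2,III-3]: 191 consistent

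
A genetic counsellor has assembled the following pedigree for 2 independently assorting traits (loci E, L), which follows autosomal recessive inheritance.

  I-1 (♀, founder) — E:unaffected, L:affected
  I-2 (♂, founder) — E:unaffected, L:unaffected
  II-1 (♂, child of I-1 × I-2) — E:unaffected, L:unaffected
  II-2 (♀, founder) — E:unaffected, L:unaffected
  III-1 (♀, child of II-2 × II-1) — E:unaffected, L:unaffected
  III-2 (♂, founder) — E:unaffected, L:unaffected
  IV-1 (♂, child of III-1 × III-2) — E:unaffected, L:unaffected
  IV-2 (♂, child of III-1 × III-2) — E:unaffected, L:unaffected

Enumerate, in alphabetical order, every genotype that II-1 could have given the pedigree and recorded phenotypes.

E/I-1 un ·: EE|Ee
E/I-2 un ·: EE|Ee
E/II-1 un I-1×I-2: EE|Ee
E/II-2 un ·: EE|Ee
E/III-1 un II-2×II-1: EE|Ee
E/III-2 un ·: EE|Ee
E/IV-1 un III-1×III-2: EE|Ee
E/IV-2 un III-1×III-2: EE|Ee
⇒ E over [I-1,I-2,II-1,II-2,III-1,III-2,IV-1,IV-2]: 150 consistent
L/I-1 aff ·: ll
L/I-2 un ·: LL|Ll
L/II-1 un I-1×I-2: Ll
L/II-2 un ·: LL|Ll
L/III-1 un II-2×II-1: LL|Ll
L/III-2 un ·: LL|Ll
L/IV-1 un III-1×III-2: LL|Ll
L/IV-2 un III-1×III-2: LL|Ll
⇒ L over [I-1,I-2,II-1,II-2,III-1,III-2,IV-1,IV-2]: 52 consistent

II-1 ∈ {EE Ll, Ee Ll}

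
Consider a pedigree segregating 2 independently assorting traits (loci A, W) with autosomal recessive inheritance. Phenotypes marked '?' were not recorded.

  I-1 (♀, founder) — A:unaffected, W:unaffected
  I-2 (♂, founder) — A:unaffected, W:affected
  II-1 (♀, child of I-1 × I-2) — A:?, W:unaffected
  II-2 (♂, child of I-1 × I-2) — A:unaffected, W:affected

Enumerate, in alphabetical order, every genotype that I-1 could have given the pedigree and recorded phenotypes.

A/I-1 un ·: AA|Aa
A/I-2 un ·: AA|Aa
A/II-1 ? I-1×I-2: AA|Aa|aa
A/II-2 un I-1×I-2: AA|Aa
⇒ A over [I-1,I-2,II-1,II-2]: 15 consistent
W/I-1 un ·: Ww
W/I-2 aff ·: ww
W/II-1 un I-1×I-2: Ww
W/II-2 aff I-1×I-2: ww
⇒ W over [I-1,I-2,II-1,II-2]: 1 consistent

I-1 ∈ {AA Ww, Aa Ww}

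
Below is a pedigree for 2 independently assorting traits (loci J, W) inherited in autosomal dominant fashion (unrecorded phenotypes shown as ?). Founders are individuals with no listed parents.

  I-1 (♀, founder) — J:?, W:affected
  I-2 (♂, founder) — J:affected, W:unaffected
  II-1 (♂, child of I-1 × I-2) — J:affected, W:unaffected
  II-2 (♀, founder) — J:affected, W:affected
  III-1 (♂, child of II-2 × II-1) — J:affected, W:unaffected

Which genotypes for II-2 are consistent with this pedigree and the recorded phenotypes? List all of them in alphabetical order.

II-2 ∈ {JJ Ww, Jj Ww}

J/I-1 ? ·: jj|Jj|JJ
J/I-2 aff ·: Jj|JJ
J/II-1 aff I-1×I-2: Jj|JJ
J/II-2 aff ·: Jj|JJ
J/III-1 aff II-2×II-1: Jj|JJ
⇒ J over [I-1,I-2,II-1,II-2,III-1]: 32 consistent
W/I-1 aff ·: Ww
W/I-2 un ·: ww
W/II-1 un I-1×I-2: ww
W/II-2 aff ·: Ww
W/III-1 un II-2×II-1: ww
⇒ W over [I-1,I-2,II-1,II-2,III-1]: 1 consistent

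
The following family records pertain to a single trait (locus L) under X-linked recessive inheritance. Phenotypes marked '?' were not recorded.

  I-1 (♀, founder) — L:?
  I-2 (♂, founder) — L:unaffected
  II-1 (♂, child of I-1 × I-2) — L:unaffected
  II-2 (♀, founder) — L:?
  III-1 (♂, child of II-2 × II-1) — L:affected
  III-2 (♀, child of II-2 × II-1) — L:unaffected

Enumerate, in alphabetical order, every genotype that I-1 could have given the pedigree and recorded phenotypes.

L/I-1 ? ·: X^LX^L|X^LX^l
L/I-2 un ·: X^LY
L/II-1 un I-1×I-2: X^LY
L/II-2 ? ·: X^LX^l|X^lX^l
L/III-1 aff II-2×II-1: X^lY
L/III-2 un II-2×II-1: X^LX^L|X^LX^l
⇒ L over [I-1,I-2,II-1,II-2,III-1,III-2]: 6 consistent

I-1 ∈ {X^LX^L, X^LX^l}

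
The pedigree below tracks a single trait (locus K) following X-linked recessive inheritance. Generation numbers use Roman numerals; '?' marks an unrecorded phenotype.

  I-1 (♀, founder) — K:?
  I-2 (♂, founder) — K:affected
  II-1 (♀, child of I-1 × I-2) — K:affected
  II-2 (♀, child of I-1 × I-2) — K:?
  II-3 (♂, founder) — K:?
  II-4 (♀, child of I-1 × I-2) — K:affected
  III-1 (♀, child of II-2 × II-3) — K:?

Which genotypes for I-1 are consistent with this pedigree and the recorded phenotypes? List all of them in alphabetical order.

I-1 ∈ {X^KX^k, X^kX^k}

K/I-1 ? ·: X^KX^k|X^kX^k
K/I-2 aff ·: X^kY
K/II-1 aff I-1×I-2: X^kX^k
K/II-2 ? I-1×I-2: X^KX^k|X^kX^k
K/II-3 ? ·: X^KY|X^kY
K/II-4 aff I-1×I-2: X^kX^k
K/III-1 ? II-2×II-3: X^KX^K|X^KX^k|X^kX^k
⇒ K over [I-1,I-2,II-1,II-2,II-3,II-4,III-1]: 8 consistent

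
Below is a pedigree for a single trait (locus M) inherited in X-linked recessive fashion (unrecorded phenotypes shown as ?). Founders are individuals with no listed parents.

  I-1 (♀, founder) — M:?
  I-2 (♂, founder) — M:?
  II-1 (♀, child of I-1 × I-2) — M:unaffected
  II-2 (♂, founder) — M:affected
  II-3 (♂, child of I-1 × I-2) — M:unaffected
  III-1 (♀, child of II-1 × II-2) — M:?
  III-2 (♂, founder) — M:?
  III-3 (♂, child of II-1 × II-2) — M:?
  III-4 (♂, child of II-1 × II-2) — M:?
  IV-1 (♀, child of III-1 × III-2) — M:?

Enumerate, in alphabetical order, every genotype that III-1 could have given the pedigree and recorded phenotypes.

III-1 ∈ {X^MX^m, X^mX^m}

M/I-1 ? ·: X^MX^M|X^MX^m
M/I-2 ? ·: X^MY|X^mY
M/II-1 un I-1×I-2: X^MX^M|X^MX^m
M/II-2 aff ·: X^mY
M/II-3 un I-1×I-2: X^MY
M/III-1 ? II-1×II-2: X^MX^m|X^mX^m
M/III-2 ? ·: X^MY|X^mY
M/III-3 ? II-1×II-2: X^MY|X^mY
M/III-4 ? II-1×II-2: X^MY|X^mY
M/IV-1 ? III-1×III-2: X^MX^M|X^MX^m|X^mX^m
⇒ M over [I-1,I-2,II-1,II-2,II-3,III-1,III-2,III-3,III-4,IV-1]: 80 consistent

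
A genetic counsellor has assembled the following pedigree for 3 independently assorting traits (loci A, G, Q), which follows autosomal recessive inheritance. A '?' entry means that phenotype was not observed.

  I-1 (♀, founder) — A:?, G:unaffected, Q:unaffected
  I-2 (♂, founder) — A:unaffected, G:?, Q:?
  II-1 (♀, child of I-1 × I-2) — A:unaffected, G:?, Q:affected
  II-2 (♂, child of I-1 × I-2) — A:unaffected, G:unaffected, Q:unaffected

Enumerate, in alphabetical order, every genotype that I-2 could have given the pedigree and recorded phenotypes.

I-2 ∈ {AA GG Qq, AA GG qq, AA Gg Qq, AA Gg qq, AA gg Qq, AA gg qq, Aa GG Qq, Aa GG qq, Aa Gg Qq, Aa Gg qq, Aa gg Qq, Aa gg qq}

A/I-1 ? ·: AA|Aa|aa
A/I-2 un ·: AA|Aa
A/II-1 un I-1×I-2: AA|Aa
A/II-2 un I-1×I-2: AA|Aa
⇒ A over [I-1,I-2,II-1,II-2]: 15 consistent
G/I-1 un ·: GG|Gg
G/I-2 ? ·: GG|Gg|gg
G/II-1 ? I-1×I-2: GG|Gg|gg
G/II-2 un I-1×I-2: GG|Gg
⇒ G over [I-1,I-2,II-1,II-2]: 18 consistent
Q/I-1 un ·: Qq
Q/I-2 ? ·: Qq|qq
Q/II-1 aff I-1×I-2: qq
Q/II-2 un I-1×I-2: QQ|Qq
⇒ Q over [I-1,I-2,II-1,II-2]: 3 consistent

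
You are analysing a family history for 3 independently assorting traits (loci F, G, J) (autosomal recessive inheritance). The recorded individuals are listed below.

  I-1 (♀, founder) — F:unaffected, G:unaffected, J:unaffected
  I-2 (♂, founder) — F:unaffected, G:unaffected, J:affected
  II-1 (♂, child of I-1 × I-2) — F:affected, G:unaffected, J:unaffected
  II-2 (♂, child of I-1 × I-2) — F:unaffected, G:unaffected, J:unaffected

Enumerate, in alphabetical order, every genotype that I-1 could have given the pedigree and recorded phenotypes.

F/I-1 un ·: Ff
F/I-2 un ·: Ff
F/II-1 aff I-1×I-2: ff
F/II-2 un I-1×I-2: FF|Ff
⇒ F over [I-1,I-2,II-1,II-2]: 2 consistent
G/I-1 un ·: GG|Gg
G/I-2 un ·: GG|Gg
G/II-1 un I-1×I-2: GG|Gg
G/II-2 un I-1×I-2: GG|Gg
⇒ G over [I-1,I-2,II-1,II-2]: 13 consistent
J/I-1 un ·: JJ|Jj
J/I-2 aff ·: jj
J/II-1 un I-1×I-2: Jj
J/II-2 un I-1×I-2: Jj
⇒ J over [I-1,I-2,II-1,II-2]: 2 consistent

I-1 ∈ {Ff GG JJ, Ff GG Jj, Ff Gg JJ, Ff Gg Jj}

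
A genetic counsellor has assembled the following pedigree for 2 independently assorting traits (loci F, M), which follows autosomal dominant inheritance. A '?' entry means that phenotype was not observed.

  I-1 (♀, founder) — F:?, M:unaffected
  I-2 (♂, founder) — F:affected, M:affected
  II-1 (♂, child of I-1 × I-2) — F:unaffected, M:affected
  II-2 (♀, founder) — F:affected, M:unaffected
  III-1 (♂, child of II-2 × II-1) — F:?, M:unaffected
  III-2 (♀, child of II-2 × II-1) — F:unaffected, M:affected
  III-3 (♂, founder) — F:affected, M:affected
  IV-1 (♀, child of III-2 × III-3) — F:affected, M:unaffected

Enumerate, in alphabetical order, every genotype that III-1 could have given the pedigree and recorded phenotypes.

F/I-1 ? ·: ff|Ff
F/I-2 aff ·: Ff
F/II-1 un I-1×I-2: ff
F/II-2 aff ·: Ff
F/III-1 ? II-2×II-1: ff|Ff
F/III-2 un II-2×II-1: ff
F/III-3 aff ·: Ff|FF
F/IV-1 aff III-2×III-3: Ff
⇒ F over [I-1,I-2,II-1,II-2,III-1,III-2,III-3,IV-1]: 8 consistent
M/I-1 un ·: mm
M/I-2 aff ·: Mm|MM
M/II-1 aff I-1×I-2: Mm
M/II-2 un ·: mm
M/III-1 un II-2×II-1: mm
M/III-2 aff II-2×II-1: Mm
M/III-3 aff ·: Mm
M/IV-1 un III-2×III-3: mm
⇒ M over [I-1,I-2,II-1,II-2,III-1,III-2,III-3,IV-1]: 2 consistent

III-1 ∈ {Ff mm, ff mm}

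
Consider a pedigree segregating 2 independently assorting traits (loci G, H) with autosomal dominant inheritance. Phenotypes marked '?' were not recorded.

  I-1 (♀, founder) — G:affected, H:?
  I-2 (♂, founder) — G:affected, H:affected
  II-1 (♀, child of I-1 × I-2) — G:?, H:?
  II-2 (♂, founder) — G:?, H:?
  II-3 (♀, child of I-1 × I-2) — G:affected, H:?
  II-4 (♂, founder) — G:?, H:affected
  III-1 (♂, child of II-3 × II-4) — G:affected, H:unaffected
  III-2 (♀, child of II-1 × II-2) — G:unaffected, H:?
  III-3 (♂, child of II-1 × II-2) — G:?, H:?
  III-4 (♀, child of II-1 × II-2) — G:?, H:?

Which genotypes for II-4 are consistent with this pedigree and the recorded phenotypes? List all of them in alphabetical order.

II-4 ∈ {GG Hh, Gg Hh, gg Hh}

G/I-1 aff ·: Gg|GG
G/I-2 aff ·: Gg|GG
G/II-1 ? I-1×I-2: gg|Gg
G/II-2 ? ·: gg|Gg
G/II-3 aff I-1×I-2: Gg|GG
G/II-4 ? ·: gg|Gg|GG
G/III-1 aff II-3×II-4: Gg|GG
G/III-2 un II-1×II-2: gg
G/III-3 ? II-1×II-2: gg|Gg|GG
G/III-4 ? II-1×II-2: gg|Gg|GG
⇒ G over [I-1,I-2,II-1,II-2,II-3,II-4,III-1,III-2,III-3,III-4]: 396 consistent
H/I-1 ? ·: hh|Hh|HH
H/I-2 aff ·: Hh|HH
H/II-1 ? I-1×I-2: hh|Hh|HH
H/II-2 ? ·: hh|Hh|HH
H/II-3 ? I-1×I-2: hh|Hh
H/II-4 aff ·: Hh
H/III-1 un II-3×II-4: hh
H/III-2 ? II-1×II-2: hh|Hh|HH
H/III-3 ? II-1×II-2: hh|Hh|HH
H/III-4 ? II-1×II-2: hh|Hh|HH
⇒ H over [I-1,I-2,II-1,II-2,II-3,II-4,III-1,III-2,III-3,III-4]: 381 consistent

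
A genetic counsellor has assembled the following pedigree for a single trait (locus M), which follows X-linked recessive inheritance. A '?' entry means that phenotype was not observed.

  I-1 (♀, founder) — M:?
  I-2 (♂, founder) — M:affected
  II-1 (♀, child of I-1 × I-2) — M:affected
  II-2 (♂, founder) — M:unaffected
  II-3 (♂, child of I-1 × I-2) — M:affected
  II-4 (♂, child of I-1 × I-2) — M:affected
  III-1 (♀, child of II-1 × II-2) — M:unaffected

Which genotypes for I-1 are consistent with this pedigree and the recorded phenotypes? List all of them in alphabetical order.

I-1 ∈ {X^MX^m, X^mX^m}

M/I-1 ? ·: X^MX^m|X^mX^m
M/I-2 aff ·: X^mY
M/II-1 aff I-1×I-2: X^mX^m
M/II-2 un ·: X^MY
M/II-3 aff I-1×I-2: X^mY
M/II-4 aff I-1×I-2: X^mY
M/III-1 un II-1×II-2: X^MX^m
⇒ M over [I-1,I-2,II-1,II-2,II-3,II-4,III-1]: 2 consistent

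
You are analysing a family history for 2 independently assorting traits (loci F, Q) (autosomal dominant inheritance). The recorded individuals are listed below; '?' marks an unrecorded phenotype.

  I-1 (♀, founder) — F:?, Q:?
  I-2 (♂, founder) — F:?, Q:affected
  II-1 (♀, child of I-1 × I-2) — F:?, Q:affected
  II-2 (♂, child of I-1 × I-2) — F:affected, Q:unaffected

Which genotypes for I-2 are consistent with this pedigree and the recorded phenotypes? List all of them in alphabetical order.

I-2 ∈ {FF Qq, Ff Qq, ff Qq}

F/I-1 ? ·: ff|Ff|FF
F/I-2 ? ·: ff|Ff|FF
F/II-1 ? I-1×I-2: ff|Ff|FF
F/II-2 aff I-1×I-2: Ff|FF
⇒ F over [I-1,I-2,II-1,II-2]: 21 consistent
Q/I-1 ? ·: qq|Qq
Q/I-2 aff ·: Qq
Q/II-1 aff I-1×I-2: Qq|QQ
Q/II-2 un I-1×I-2: qq
⇒ Q over [I-1,I-2,II-1,II-2]: 3 consistent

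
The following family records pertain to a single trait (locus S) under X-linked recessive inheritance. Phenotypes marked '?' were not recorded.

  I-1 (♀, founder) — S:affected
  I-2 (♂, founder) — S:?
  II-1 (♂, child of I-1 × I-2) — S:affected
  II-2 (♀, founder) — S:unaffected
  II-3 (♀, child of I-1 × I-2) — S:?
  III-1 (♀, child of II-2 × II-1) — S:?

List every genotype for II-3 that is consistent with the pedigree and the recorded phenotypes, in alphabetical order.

S/I-1 aff ·: X^sX^s
S/I-2 ? ·: X^SY|X^sY
S/II-1 aff I-1×I-2: X^sY
S/II-2 un ·: X^SX^S|X^SX^s
S/II-3 ? I-1×I-2: X^SX^s|X^sX^s
S/III-1 ? II-2×II-1: X^SX^s|X^sX^s
⇒ S over [I-1,I-2,II-1,II-2,II-3,III-1]: 6 consistent

II-3 ∈ {X^SX^s, X^sX^s}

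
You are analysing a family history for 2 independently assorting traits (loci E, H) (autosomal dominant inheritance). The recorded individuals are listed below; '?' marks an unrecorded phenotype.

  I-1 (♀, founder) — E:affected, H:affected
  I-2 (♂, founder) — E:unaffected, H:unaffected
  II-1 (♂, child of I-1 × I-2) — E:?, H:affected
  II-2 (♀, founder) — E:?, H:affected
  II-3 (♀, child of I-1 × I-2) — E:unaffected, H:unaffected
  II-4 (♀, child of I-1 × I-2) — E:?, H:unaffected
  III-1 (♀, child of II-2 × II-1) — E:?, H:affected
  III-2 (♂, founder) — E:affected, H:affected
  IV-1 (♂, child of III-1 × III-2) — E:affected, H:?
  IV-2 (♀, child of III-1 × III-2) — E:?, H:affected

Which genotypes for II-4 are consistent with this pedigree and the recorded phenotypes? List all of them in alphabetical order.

E/I-1 aff ·: Ee
E/I-2 un ·: ee
E/II-1 ? I-1×I-2: ee|Ee
E/II-2 ? ·: ee|Ee|EE
E/II-3 un I-1×I-2: ee
E/II-4 ? I-1×I-2: ee|Ee
E/III-1 ? II-2×II-1: ee|Ee|EE
E/III-2 aff ·: Ee|EE
E/IV-1 aff III-1×III-2: Ee|EE
E/IV-2 ? III-1×III-2: ee|Ee|EE
⇒ E over [I-1,I-2,II-1,II-2,II-3,II-4,III-1,III-2,IV-1,IV-2]: 144 consistent
H/I-1 aff ·: Hh
H/I-2 un ·: hh
H/II-1 aff I-1×I-2: Hh
H/II-2 aff ·: Hh|HH
H/II-3 un I-1×I-2: hh
H/II-4 un I-1×I-2: hh
H/III-1 aff II-2×II-1: Hh|HH
H/III-2 aff ·: Hh|HH
H/IV-1 ? III-1×III-2: hh|Hh|HH
H/IV-2 aff III-1×III-2: Hh|HH
⇒ H over [I-1,I-2,II-1,II-2,II-3,II-4,III-1,III-2,IV-1,IV-2]: 30 consistent

II-4 ∈ {Ee hh, ee hh}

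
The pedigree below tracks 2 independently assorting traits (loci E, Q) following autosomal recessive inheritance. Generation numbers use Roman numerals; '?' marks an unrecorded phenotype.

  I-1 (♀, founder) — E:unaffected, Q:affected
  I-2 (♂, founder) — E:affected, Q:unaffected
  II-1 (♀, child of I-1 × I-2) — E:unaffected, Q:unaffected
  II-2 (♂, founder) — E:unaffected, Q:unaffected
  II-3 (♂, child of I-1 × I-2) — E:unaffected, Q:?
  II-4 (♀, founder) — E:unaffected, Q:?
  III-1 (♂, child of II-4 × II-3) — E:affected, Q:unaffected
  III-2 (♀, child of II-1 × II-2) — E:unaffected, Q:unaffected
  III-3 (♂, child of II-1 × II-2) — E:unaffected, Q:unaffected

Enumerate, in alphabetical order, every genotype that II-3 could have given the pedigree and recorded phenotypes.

II-3 ∈ {Ee Qq, Ee qq}

E/I-1 un ·: EE|Ee
E/I-2 aff ·: ee
E/II-1 un I-1×I-2: Ee
E/II-2 un ·: EE|Ee
E/II-3 un I-1×I-2: Ee
E/II-4 un ·: Ee
E/III-1 aff II-4×II-3: ee
E/III-2 un II-1×II-2: EE|Ee
E/III-3 un II-1×II-2: EE|Ee
⇒ E over [I-1,I-2,II-1,II-2,II-3,II-4,III-1,III-2,III-3]: 16 consistent
Q/I-1 aff ·: qq
Q/I-2 un ·: QQ|Qq
Q/II-1 un I-1×I-2: Qq
Q/II-2 un ·: QQ|Qq
Q/II-3 ? I-1×I-2: Qq|qq
Q/II-4 ? ·: QQ|Qq|qq
Q/III-1 un II-4×II-3: QQ|Qq
Q/III-2 un II-1×II-2: QQ|Qq
Q/III-3 un II-1×II-2: QQ|Qq
⇒ Q over [I-1,I-2,II-1,II-2,II-3,II-4,III-1,III-2,III-3]: 96 consistent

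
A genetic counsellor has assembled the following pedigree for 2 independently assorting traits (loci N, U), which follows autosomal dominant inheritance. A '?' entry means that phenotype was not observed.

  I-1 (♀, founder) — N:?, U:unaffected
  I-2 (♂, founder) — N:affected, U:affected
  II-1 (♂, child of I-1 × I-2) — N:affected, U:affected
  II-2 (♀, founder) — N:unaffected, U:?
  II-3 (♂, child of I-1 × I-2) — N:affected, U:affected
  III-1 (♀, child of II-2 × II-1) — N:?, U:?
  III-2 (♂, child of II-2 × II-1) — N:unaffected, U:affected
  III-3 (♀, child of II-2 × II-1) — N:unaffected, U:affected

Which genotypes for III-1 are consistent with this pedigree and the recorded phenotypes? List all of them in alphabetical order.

N/I-1 ? ·: nn|Nn|NN
N/I-2 aff ·: Nn|NN
N/II-1 aff I-1×I-2: Nn
N/II-2 un ·: nn
N/II-3 aff I-1×I-2: Nn|NN
N/III-1 ? II-2×II-1: nn|Nn
N/III-2 un II-2×II-1: nn
N/III-3 un II-2×II-1: nn
⇒ N over [I-1,I-2,II-1,II-2,II-3,III-1,III-2,III-3]: 16 consistent
U/I-1 un ·: uu
U/I-2 aff ·: Uu|UU
U/II-1 aff I-1×I-2: Uu
U/II-2 ? ·: uu|Uu|UU
U/II-3 aff I-1×I-2: Uu
U/III-1 ? II-2×II-1: uu|Uu|UU
U/III-2 aff II-2×II-1: Uu|UU
U/III-3 aff II-2×II-1: Uu|UU
⇒ U over [I-1,I-2,II-1,II-2,II-3,III-1,III-2,III-3]: 44 consistent

III-1 ∈ {Nn UU, Nn Uu, Nn uu, nn UU, nn Uu, nn uu}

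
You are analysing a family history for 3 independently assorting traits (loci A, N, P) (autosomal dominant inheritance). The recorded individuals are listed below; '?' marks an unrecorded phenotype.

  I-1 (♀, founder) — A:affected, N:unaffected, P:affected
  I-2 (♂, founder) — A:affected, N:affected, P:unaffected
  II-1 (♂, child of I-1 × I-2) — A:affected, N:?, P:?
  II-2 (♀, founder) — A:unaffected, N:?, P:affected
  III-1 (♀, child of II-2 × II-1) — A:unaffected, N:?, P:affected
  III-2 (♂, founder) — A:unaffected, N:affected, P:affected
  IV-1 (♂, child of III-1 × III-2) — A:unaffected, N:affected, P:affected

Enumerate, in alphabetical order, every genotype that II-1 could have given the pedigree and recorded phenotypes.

A/I-1 aff ·: Aa|AA
A/I-2 aff ·: Aa|AA
A/II-1 aff I-1×I-2: Aa
A/II-2 un ·: aa
A/III-1 un II-2×II-1: aa
A/III-2 un ·: aa
A/IV-1 un III-1×III-2: aa
⇒ A over [I-1,I-2,II-1,II-2,III-1,III-2,IV-1]: 3 consistent
N/I-1 un ·: nn
N/I-2 aff ·: Nn|NN
N/II-1 ? I-1×I-2: nn|Nn
N/II-2 ? ·: nn|Nn|NN
N/III-1 ? II-2×II-1: nn|Nn|NN
N/III-2 aff ·: Nn|NN
N/IV-1 aff III-1×III-2: Nn|NN
⇒ N over [I-1,I-2,II-1,II-2,III-1,III-2,IV-1]: 56 consistent
P/I-1 aff ·: Pp|PP
P/I-2 un ·: pp
P/II-1 ? I-1×I-2: pp|Pp
P/II-2 aff ·: Pp|PP
P/III-1 aff II-2×II-1: Pp|PP
P/III-2 aff ·: Pp|PP
P/IV-1 aff III-1×III-2: Pp|PP
⇒ P over [I-1,I-2,II-1,II-2,III-1,III-2,IV-1]: 36 consistent

II-1 ∈ {Aa Nn Pp, Aa Nn pp, Aa nn Pp, Aa nn pp}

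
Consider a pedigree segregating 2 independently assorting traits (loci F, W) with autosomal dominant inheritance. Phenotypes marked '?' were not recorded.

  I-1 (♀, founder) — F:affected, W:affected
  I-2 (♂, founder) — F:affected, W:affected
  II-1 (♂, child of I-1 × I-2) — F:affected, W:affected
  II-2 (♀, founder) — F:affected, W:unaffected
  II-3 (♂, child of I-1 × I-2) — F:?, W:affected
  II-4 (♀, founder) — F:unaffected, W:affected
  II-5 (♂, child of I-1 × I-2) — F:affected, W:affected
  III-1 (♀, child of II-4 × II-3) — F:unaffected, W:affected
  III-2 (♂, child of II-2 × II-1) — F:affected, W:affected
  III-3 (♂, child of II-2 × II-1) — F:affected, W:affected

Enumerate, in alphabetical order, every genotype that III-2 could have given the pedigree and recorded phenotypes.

F/I-1 aff ·: Ff|FF
F/I-2 aff ·: Ff|FF
F/II-1 aff I-1×I-2: Ff|FF
F/II-2 aff ·: Ff|FF
F/II-3 ? I-1×I-2: ff|Ff
F/II-4 un ·: ff
F/II-5 aff I-1×I-2: Ff|FF
F/III-1 un II-4×II-3: ff
F/III-2 aff II-2×II-1: Ff|FF
F/III-3 aff II-2×II-1: Ff|FF
⇒ F over [I-1,I-2,II-1,II-2,II-3,II-4,II-5,III-1,III-2,III-3]: 104 consistent
W/I-1 aff ·: Ww|WW
W/I-2 aff ·: Ww|WW
W/II-1 aff I-1×I-2: Ww|WW
W/II-2 un ·: ww
W/II-3 aff I-1×I-2: Ww|WW
W/II-4 aff ·: Ww|WW
W/II-5 aff I-1×I-2: Ww|WW
W/III-1 aff II-4×II-3: Ww|WW
W/III-2 aff II-2×II-1: Ww
W/III-3 aff II-2×II-1: Ww
⇒ W over [I-1,I-2,II-1,II-2,II-3,II-4,II-5,III-1,III-2,III-3]: 87 consistent

III-2 ∈ {FF Ww, Ff Ww}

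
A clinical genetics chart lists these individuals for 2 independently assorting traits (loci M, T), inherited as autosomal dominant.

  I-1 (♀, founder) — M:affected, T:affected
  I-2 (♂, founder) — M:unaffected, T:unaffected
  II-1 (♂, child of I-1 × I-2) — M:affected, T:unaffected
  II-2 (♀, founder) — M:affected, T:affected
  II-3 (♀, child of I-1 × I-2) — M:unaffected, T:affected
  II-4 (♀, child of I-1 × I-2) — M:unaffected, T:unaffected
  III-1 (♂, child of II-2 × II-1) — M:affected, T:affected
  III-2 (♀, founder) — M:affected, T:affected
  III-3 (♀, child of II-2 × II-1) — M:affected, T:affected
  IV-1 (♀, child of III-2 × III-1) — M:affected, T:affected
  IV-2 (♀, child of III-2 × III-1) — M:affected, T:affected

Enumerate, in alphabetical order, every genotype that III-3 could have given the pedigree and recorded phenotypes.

III-3 ∈ {MM Tt, Mm Tt}

M/I-1 aff ·: Mm
M/I-2 un ·: mm
M/II-1 aff I-1×I-2: Mm
M/II-2 aff ·: Mm|MM
M/II-3 un I-1×I-2: mm
M/II-4 un I-1×I-2: mm
M/III-1 aff II-2×II-1: Mm|MM
M/III-2 aff ·: Mm|MM
M/III-3 aff II-2×II-1: Mm|MM
M/IV-1 aff III-2×III-1: Mm|MM
M/IV-2 aff III-2×III-1: Mm|MM
⇒ M over [I-1,I-2,II-1,II-2,II-3,II-4,III-1,III-2,III-3,IV-1,IV-2]: 52 consistent
T/I-1 aff ·: Tt
T/I-2 un ·: tt
T/II-1 un I-1×I-2: tt
T/II-2 aff ·: Tt|TT
T/II-3 aff I-1×I-2: Tt
T/II-4 un I-1×I-2: tt
T/III-1 aff II-2×II-1: Tt
T/III-2 aff ·: Tt|TT
T/III-3 aff II-2×II-1: Tt
T/IV-1 aff III-2×III-1: Tt|TT
T/IV-2 aff III-2×III-1: Tt|TT
⇒ T over [I-1,I-2,II-1,II-2,II-3,II-4,III-1,III-2,III-3,IV-1,IV-2]: 16 consistent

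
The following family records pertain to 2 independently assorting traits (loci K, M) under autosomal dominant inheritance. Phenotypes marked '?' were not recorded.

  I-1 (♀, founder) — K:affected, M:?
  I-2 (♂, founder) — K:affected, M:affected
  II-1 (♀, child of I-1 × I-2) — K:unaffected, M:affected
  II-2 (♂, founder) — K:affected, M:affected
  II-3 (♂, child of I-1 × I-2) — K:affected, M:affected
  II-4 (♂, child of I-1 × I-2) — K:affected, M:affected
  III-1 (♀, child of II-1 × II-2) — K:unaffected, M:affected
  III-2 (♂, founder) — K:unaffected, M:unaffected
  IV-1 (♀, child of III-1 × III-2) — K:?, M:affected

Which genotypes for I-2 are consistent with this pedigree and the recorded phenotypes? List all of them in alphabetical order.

K/I-1 aff ·: Kk
K/I-2 aff ·: Kk
K/II-1 un I-1×I-2: kk
K/II-2 aff ·: Kk
K/II-3 aff I-1×I-2: Kk|KK
K/II-4 aff I-1×I-2: Kk|KK
K/III-1 un II-1×II-2: kk
K/III-2 un ·: kk
K/IV-1 ? III-1×III-2: kk
⇒ K over [I-1,I-2,II-1,II-2,II-3,II-4,III-1,III-2,IV-1]: 4 consistent
M/I-1 ? ·: mm|Mm|MM
M/I-2 aff ·: Mm|MM
M/II-1 aff I-1×I-2: Mm|MM
M/II-2 aff ·: Mm|MM
M/II-3 aff I-1×I-2: Mm|MM
M/II-4 aff I-1×I-2: Mm|MM
M/III-1 aff II-1×II-2: Mm|MM
M/III-2 un ·: mm
M/IV-1 aff III-1×III-2: Mm
⇒ M over [I-1,I-2,II-1,II-2,II-3,II-4,III-1,III-2,IV-1]: 95 consistent

I-2 ∈ {Kk MM, Kk Mm}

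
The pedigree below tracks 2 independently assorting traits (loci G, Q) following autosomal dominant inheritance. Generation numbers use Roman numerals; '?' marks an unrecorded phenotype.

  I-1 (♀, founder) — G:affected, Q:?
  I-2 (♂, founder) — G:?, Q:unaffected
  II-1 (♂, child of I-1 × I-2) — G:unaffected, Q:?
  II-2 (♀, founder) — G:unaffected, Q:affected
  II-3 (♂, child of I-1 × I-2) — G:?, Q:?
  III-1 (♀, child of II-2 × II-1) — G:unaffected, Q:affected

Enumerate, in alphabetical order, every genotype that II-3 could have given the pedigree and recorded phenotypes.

G/I-1 aff ·: Gg
G/I-2 ? ·: gg|Gg
G/II-1 un I-1×I-2: gg
G/II-2 un ·: gg
G/II-3 ? I-1×I-2: gg|Gg|GG
G/III-1 un II-2×II-1: gg
⇒ G over [I-1,I-2,II-1,II-2,II-3,III-1]: 5 consistent
Q/I-1 ? ·: qq|Qq|QQ
Q/I-2 un ·: qq
Q/II-1 ? I-1×I-2: qq|Qq
Q/II-2 aff ·: Qq|QQ
Q/II-3 ? I-1×I-2: qq|Qq
Q/III-1 aff II-2×II-1: Qq|QQ
⇒ Q over [I-1,I-2,II-1,II-2,II-3,III-1]: 18 consistent

II-3 ∈ {GG Qq, GG qq, Gg Qq, Gg qq, gg Qq, gg qq}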